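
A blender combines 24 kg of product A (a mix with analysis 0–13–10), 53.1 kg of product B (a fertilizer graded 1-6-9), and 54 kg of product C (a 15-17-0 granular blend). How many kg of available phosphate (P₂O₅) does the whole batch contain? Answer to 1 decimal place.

P₂O₅ mass = 13%×24 + 6%×53.1 + 17%×54 = 15.486 kg.

15.5 kg P₂O₅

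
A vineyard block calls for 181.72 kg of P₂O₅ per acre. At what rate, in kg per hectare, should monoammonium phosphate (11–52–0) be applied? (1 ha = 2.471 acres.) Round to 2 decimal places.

863.52 kg of product per hectare

Product per acre = 181.72 / 52% = 349.462 kg.
Convert to per hectare: 349.462 × 2.471 = 863.519 kg.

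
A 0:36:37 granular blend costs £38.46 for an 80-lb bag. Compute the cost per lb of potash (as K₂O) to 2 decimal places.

K₂O in bag = 80 × 37% = 29.6 lb.
Cost per lb K₂O = £38.46 / 29.6 = £1.2993.

£1.30 per lb K₂O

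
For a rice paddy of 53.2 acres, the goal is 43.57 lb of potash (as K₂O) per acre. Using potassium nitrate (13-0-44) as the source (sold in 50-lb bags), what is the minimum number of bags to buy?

Product per acre = 43.57 / 44% = 99.0227 lb.
Total product = 99.0227 × 53.2 = 5268.01 lb.
Bags = ⌈5268.01 / 50⌉ = 106.

106 bags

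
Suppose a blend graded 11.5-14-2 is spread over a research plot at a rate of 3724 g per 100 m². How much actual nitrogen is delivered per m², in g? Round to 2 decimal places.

nitrogen per 100 m² = 3724 × 11.5% = 428.26 g.
Convert to per m²: 428.26 × 0.01 = 4.2826 g.

4.28 g N per sq m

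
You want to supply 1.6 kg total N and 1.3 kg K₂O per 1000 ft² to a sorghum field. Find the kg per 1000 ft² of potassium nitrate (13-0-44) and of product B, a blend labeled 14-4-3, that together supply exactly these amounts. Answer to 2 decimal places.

Per-1000 ft² balance (a = potassium nitrate, b = product B):
N: 0.13·a + 0.14·b = 1.6
K₂O: 0.44·a + 0.03·b = 1.3
Eliminate b: (row1) − 0.14/0.03·(row2) → -1.92333·a = -4.46667, so a = 2.32236.
Then b = (1.3 − 0.44·2.32236) / 0.03 = 9.2721.

2.32 kg potassium nitrate, 9.27 kg product B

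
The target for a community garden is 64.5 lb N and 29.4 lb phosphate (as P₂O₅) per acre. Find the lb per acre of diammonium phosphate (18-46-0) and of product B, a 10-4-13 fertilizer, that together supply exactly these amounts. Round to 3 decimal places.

With a, b = lb per acre of diammonium phosphate and product B:
N: 0.18·a + 0.1·b = 64.5
P₂O₅: 0.46·a + 0.04·b = 29.4
Eliminate a: (row1) − 0.18/0.46·(row2) → 0.0843478·b = 52.9957, so b = 628.29897.
Back-substitute: a = (64.5 − 0.1·628.29897) / 0.18 = 9.27835.

9.278 lb diammonium phosphate, 628.299 lb product B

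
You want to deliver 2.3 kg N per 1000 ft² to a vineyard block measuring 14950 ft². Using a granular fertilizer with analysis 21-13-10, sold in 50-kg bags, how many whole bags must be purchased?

4 bags

Product per 1000 ft² = 2.3 / 21% = 10.9524 kg.
Total product = 10.9524 × 14950 / 1000 = 163.738 kg.
Bags = ⌈163.738 / 50⌉ = 4.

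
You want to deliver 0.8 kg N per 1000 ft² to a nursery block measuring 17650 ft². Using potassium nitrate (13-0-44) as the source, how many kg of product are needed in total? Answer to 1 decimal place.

Product per 1000 ft² = 0.8 / 13% = 6.15385 kg.
Total product = 6.15385 × 17650 / 1000 = 108.615 kg.

108.6 kg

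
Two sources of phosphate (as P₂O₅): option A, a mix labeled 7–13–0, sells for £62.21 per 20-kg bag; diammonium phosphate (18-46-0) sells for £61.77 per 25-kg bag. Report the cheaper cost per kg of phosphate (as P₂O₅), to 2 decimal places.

option A: P₂O₅ per bag = 20 × 13% = 2.6 kg; cost = 62.21 / 2.6 = £23.9269/kg P₂O₅.
diammonium phosphate: P₂O₅ per bag = 25 × 46% = 11.5 kg; cost = 61.77 / 11.5 = £5.3713/kg P₂O₅.
diammonium phosphate is cheaper.

£5.37 per kg P₂O₅ (diammonium phosphate)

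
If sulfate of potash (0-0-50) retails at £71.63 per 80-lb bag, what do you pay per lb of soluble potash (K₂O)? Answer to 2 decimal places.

£1.79 per lb K₂O

K₂O in bag = 80 × 50% = 40 lb.
Cost per lb K₂O = £71.63 / 40 = £1.7907.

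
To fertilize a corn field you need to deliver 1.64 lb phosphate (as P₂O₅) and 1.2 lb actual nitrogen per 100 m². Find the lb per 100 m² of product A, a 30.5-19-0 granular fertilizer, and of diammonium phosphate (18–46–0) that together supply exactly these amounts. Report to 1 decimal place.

Let a = lb of product A, b = lb of diammonium phosphate (per 100 m²).
P₂O₅: 0.19·a + 0.46·b = 1.64
N: 0.305·a + 0.18·b = 1.2
From row1: a = (1.64 − 0.46·b) / 0.19.
Into row2: 0.305·(1.64 − 0.46·b)/0.19 + 0.18·b = 1.2 → b = 2.5655, a = 2.42036.

2.4 lb product A, 2.6 lb diammonium phosphate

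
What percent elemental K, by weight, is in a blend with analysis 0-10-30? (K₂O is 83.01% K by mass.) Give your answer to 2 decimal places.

%K = 30 × 0.8301 = 24.903%.

24.90% K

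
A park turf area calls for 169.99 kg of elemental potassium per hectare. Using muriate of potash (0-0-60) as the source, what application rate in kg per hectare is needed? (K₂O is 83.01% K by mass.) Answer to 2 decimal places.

341.30 kg of product per hectare

As K₂O: 169.99 / 0.8301 = 204.783 kg per hectare.
Product per hectare = 204.783 / 60% = 341.304 kg.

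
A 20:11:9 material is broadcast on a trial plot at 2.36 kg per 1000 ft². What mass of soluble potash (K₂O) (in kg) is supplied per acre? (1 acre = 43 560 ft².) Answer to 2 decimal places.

K₂O per 1000 ft² = 2.36 × 9% = 0.2124 kg.
Convert to per acre: 0.2124 × 43.56 = 9.25214 kg.

9.25 kg K₂O per acre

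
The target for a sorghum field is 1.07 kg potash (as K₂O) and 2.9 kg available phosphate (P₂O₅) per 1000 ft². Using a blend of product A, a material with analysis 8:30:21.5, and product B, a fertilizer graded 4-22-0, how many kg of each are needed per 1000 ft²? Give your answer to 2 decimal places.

Per-1000 ft² balance (a = product A, b = product B):
K₂O: 0.215·a + 0·b = 1.07
P₂O₅: 0.3·a + 0.22·b = 2.9
Eliminate a: (row1) − 0.215/0.3·(row2) → -0.157667·b = -1.00833, so b = 6.39535.
Back-substitute: a = (1.07 − 0·6.39535) / 0.215 = 4.97674.

4.98 kg product A, 6.40 kg product B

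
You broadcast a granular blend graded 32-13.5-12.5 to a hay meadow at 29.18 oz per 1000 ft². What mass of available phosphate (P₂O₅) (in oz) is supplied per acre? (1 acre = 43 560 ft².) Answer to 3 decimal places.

P₂O₅ per 1000 ft² = 29.18 × 13.5% = 3.9393 oz.
Convert to per acre: 3.9393 × 43.56 = 171.5959 oz.

171.596 oz P₂O₅ per acre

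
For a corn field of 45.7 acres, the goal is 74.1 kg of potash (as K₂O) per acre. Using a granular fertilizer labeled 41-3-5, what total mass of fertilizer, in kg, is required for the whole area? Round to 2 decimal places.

Product per acre = 74.1 / 5% = 1482 kg.
Total product = 1482 × 45.7 = 67727.4 kg.

67727.40 kg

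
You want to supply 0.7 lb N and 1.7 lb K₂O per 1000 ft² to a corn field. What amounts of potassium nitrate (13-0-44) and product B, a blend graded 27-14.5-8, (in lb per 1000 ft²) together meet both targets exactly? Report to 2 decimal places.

3.72 lb potassium nitrate, 0.80 lb product B

With a, b = lb per 1000 ft² of potassium nitrate and product B:
N: 0.13·a + 0.27·b = 0.7
K₂O: 0.44·a + 0.08·b = 1.7
Eliminate b: (row1) − 0.27/0.08·(row2) → -1.355·a = -5.0375, so a = 3.71771.
Then b = (1.7 − 0.44·3.71771) / 0.08 = 0.802583.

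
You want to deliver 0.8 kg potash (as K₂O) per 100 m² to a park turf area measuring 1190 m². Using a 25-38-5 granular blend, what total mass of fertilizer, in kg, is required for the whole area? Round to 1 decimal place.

190.4 kg

Product per 100 m² = 0.8 / 5% = 16 kg.
Total product = 16 × 1190 / 100 = 190.4 kg.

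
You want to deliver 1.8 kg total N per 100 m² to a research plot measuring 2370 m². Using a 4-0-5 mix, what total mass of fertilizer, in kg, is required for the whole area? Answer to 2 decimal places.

Product per 100 m² = 1.8 / 4% = 45 kg.
Total product = 45 × 2370 / 100 = 1066.5 kg.

1066.50 kg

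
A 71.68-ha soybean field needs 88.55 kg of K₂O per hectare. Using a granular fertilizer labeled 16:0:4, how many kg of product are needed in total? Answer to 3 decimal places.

Product per hectare = 88.55 / 4% = 2213.75 kg.
Total product = 2213.75 × 71.68 = 158681.6 kg.

158681.600 kg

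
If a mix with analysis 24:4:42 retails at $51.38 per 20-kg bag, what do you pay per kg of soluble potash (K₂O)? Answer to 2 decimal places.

K₂O in bag = 20 × 42% = 8.4 kg.
Cost per kg K₂O = $51.38 / 8.4 = $6.1167.

$6.12 per kg K₂O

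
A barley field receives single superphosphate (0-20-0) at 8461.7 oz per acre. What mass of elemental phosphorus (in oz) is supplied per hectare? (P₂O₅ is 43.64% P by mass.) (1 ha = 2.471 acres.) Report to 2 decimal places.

1824.93 oz P per hectare

P₂O₅ per acre = 8461.7 × 20% = 1692.34 oz.
Elemental P = 1692.34 × 0.4364 = 738.537 oz per acre.
Convert to per hectare: 738.537 × 2.471 = 1824.925 oz.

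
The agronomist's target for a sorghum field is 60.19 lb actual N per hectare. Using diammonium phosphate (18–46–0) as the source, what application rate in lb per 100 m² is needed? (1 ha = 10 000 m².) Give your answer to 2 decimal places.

Product per hectare = 60.19 / 18% = 334.389 lb.
Convert to per 100 m²: 334.389 × 0.01 = 3.34389 lb.

3.34 lb of product per hundred sq m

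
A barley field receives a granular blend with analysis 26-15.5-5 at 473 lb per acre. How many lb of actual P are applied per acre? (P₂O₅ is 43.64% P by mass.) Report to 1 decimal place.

P₂O₅ per acre = 473 × 15.5% = 73.315 lb.
Elemental P = 73.315 × 0.4364 = 31.9947 lb per acre.

32.0 lb P per acre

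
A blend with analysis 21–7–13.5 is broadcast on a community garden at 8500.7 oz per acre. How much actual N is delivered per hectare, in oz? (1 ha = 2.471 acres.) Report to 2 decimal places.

nitrogen per acre = 8500.7 × 21% = 1785.15 oz.
Convert to per hectare: 1785.15 × 2.471 = 4411.098 oz.

4411.10 oz N per hectare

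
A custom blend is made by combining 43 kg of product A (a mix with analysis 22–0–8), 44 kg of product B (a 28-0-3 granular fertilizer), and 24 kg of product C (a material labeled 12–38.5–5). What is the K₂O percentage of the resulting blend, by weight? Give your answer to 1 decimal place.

5.4% K₂O

Total mass = 43 + 44 + 24 = 111 kg.
K₂O mass = 8%×43 + 3%×44 + 5%×24 = 5.96 kg.
% K₂O = 5.96 / 111 = 5.36937%.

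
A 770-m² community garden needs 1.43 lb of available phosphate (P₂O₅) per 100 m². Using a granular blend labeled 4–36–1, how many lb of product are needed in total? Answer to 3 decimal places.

Product per 100 m² = 1.43 / 36% = 3.97222 lb.
Total product = 3.97222 × 770 / 100 = 30.5861 lb.

30.586 lb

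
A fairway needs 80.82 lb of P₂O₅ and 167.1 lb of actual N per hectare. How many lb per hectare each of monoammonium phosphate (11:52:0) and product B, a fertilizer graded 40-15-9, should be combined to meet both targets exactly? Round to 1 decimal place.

With a, b = lb per hectare of monoammonium phosphate and product B:
P₂O₅: 0.52·a + 0.15·b = 80.82
N: 0.11·a + 0.4·b = 167.1
Solving simultaneously: a = 37.9269, b = 407.32.

37.9 lb monoammonium phosphate, 407.3 lb product B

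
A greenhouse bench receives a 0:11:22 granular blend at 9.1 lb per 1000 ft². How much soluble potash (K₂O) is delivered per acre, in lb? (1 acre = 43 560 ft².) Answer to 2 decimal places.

K₂O per 1000 ft² = 9.1 × 22% = 2.002 lb.
Convert to per acre: 2.002 × 43.56 = 87.2071 lb.

87.21 lb K₂O per acre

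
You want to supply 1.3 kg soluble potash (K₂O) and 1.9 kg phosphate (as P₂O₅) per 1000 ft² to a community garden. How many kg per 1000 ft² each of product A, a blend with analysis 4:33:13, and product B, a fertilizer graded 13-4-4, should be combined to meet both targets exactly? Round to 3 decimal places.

With a, b = kg per 1000 ft² of product A and product B:
K₂O: 0.13·a + 0.04·b = 1.3
P₂O₅: 0.33·a + 0.04·b = 1.9
From row1: a = (1.3 − 0.04·b) / 0.13.
Into row2: 0.33·(1.3 − 0.04·b)/0.13 + 0.04·b = 1.9 → b = 22.75, a = 3.

3.000 kg product A, 22.750 kg product B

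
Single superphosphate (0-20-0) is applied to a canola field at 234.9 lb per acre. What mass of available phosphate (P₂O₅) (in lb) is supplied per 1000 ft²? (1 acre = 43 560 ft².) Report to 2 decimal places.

1.08 lb P₂O₅ per thousand sq ft

P₂O₅ per acre = 234.9 × 20% = 46.98 lb.
Convert to per 1000 ft²: 46.98 × 0.0229568 = 1.07851 lb.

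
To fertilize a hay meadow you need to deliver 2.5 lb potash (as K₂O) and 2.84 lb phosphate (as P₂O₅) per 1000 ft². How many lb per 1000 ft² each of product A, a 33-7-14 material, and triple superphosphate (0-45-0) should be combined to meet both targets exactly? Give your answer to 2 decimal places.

Let a = lb of product A, b = lb of triple superphosphate (per 1000 ft²).
K₂O: 0.14·a + 0·b = 2.5
P₂O₅: 0.07·a + 0.45·b = 2.84
Eliminate b: (row1) − 0/0.45·(row2) → 0.14·a = 2.5, so a = 17.8571.
Then b = (2.84 − 0.07·17.8571) / 0.45 = 3.53333.

17.86 lb product A, 3.53 lb triple superphosphate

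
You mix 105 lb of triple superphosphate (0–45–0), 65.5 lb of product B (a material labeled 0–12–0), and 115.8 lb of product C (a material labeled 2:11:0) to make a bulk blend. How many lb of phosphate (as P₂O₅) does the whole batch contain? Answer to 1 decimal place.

67.8 lb P₂O₅

P₂O₅ mass = 45%×105 + 12%×65.5 + 11%×115.8 = 67.848 lb.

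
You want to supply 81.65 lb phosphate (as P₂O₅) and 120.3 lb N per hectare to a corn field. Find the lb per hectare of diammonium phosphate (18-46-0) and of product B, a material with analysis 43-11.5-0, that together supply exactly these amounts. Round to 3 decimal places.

Let a = lb of diammonium phosphate, b = lb of product B (per hectare).
P₂O₅: 0.46·a + 0.115·b = 81.65
N: 0.18·a + 0.43·b = 120.3
Eliminate a: (row1) − 0.46/0.18·(row2) → -0.983889·b = -225.783, so b = 229.4805.
Back-substitute: a = (81.65 − 0.115·229.4805) / 0.46 = 120.1299.

120.130 lb diammonium phosphate, 229.481 lb product B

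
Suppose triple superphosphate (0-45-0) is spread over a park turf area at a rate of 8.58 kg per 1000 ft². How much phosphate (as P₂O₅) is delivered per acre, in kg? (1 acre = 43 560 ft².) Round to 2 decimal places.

168.19 kg P₂O₅ per acre

P₂O₅ per 1000 ft² = 8.58 × 45% = 3.861 kg.
Convert to per acre: 3.861 × 43.56 = 168.185 kg.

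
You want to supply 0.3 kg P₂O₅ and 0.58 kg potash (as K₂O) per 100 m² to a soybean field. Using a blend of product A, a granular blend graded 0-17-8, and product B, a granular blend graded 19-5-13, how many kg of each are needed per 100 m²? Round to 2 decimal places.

Let a = kg of product A, b = kg of product B (per 100 m²).
P₂O₅: 0.17·a + 0.05·b = 0.3
K₂O: 0.08·a + 0.13·b = 0.58
Eliminate b: (row1) − 0.05/0.13·(row2) → 0.139231·a = 0.0769231, so a = 0.552486.
Then b = (0.58 − 0.08·0.552486) / 0.13 = 4.12155.

0.55 kg product A, 4.12 kg product B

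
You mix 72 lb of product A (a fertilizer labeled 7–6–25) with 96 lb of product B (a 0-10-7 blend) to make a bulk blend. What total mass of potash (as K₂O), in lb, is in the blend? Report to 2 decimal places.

24.72 lb K₂O

K₂O mass = 25%×72 + 7%×96 = 24.72 lb.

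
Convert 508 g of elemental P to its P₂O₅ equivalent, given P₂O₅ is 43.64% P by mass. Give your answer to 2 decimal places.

P₂O₅ = 508 / 0.4364 = 1164.0697 g.

1164.07 g P₂O₅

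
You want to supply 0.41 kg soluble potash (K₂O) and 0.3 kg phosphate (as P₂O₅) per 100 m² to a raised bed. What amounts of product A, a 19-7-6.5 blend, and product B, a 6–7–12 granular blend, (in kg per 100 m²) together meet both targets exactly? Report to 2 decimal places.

Let a = kg of product A, b = kg of product B (per 100 m²).
K₂O: 0.065·a + 0.12·b = 0.41
P₂O₅: 0.07·a + 0.07·b = 0.3
Eliminate a: (row1) − 0.065/0.07·(row2) → 0.055·b = 0.131429, so b = 2.38961.
Back-substitute: a = (0.41 − 0.12·2.38961) / 0.065 = 1.8961.

1.90 kg product A, 2.39 kg product B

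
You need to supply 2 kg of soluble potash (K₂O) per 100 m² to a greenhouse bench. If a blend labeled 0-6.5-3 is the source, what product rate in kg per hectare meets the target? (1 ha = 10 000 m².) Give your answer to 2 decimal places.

Product per 100 m² = 2 / 3% = 66.6667 kg.
Convert to per hectare: 66.6667 × 100 = 6666.667 kg.

6666.67 kg of product per hectare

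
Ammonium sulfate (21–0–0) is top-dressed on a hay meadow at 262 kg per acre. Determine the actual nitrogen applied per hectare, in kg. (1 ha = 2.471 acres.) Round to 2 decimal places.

nitrogen per acre = 262 × 21% = 55.02 kg.
Convert to per hectare: 55.02 × 2.471 = 135.954 kg.

135.95 kg N per hectare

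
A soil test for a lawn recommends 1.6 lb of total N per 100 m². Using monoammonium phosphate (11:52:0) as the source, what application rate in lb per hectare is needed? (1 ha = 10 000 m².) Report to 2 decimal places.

Product per 100 m² = 1.6 / 11% = 14.5455 lb.
Convert to per hectare: 14.5455 × 100 = 1454.545 lb.

1454.55 lb of product per hectare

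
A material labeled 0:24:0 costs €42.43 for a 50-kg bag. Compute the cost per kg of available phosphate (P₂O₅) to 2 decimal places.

P₂O₅ in bag = 50 × 24% = 12 kg.
Cost per kg P₂O₅ = €42.43 / 12 = €3.5358.

€3.54 per kg P₂O₅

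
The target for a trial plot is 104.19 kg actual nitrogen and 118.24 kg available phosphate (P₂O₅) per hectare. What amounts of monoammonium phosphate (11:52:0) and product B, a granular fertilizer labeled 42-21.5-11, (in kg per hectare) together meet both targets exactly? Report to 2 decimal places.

Let a = kg of monoammonium phosphate, b = kg of product B (per hectare).
N: 0.11·a + 0.42·b = 104.19
P₂O₅: 0.52·a + 0.215·b = 118.24
Eliminate a: (row1) − 0.11/0.52·(row2) → 0.374519·b = 79.1777, so b = 211.412.
Back-substitute: a = (104.19 − 0.42·211.412) / 0.11 = 139.974.

139.97 kg monoammonium phosphate, 211.41 kg product B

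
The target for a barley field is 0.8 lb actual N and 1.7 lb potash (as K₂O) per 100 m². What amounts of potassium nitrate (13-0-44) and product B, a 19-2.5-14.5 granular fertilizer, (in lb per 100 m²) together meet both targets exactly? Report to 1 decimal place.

3.2 lb potassium nitrate, 2.0 lb product B

Per-100 m² balance (a = potassium nitrate, b = product B):
N: 0.13·a + 0.19·b = 0.8
K₂O: 0.44·a + 0.145·b = 1.7
Eliminate b: (row1) − 0.19/0.145·(row2) → -0.446552·a = -1.42759, so a = 3.19691.
Then b = (1.7 − 0.44·3.19691) / 0.145 = 2.02317.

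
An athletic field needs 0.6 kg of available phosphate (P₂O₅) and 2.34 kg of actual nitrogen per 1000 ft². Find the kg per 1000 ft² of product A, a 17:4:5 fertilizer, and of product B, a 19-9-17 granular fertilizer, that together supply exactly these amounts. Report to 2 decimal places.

12.55 kg product A, 1.09 kg product B

Let a = kg of product A, b = kg of product B (per 1000 ft²).
P₂O₅: 0.04·a + 0.09·b = 0.6
N: 0.17·a + 0.19·b = 2.34
From row1: a = (0.6 − 0.09·b) / 0.04.
Into row2: 0.17·(0.6 − 0.09·b)/0.04 + 0.19·b = 2.34 → b = 1.09091, a = 12.5455.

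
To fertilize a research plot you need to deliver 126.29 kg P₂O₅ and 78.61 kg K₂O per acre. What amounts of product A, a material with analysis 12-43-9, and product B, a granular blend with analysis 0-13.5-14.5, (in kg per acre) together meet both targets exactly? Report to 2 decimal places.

153.38 kg product A, 446.94 kg product B

Per-acre balance (a = product A, b = product B):
P₂O₅: 0.43·a + 0.135·b = 126.29
K₂O: 0.09·a + 0.145·b = 78.61
Solving simultaneously: a = 153.3805, b = 446.936.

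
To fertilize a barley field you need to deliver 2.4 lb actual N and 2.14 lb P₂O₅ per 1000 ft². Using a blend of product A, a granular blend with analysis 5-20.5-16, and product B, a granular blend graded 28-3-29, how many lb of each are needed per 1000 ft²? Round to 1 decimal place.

9.4 lb product A, 6.9 lb product B

With a, b = lb per 1000 ft² of product A and product B:
N: 0.05·a + 0.28·b = 2.4
P₂O₅: 0.205·a + 0.03·b = 2.14
Eliminate b: (row1) − 0.28/0.03·(row2) → -1.86333·a = -17.5733, so a = 9.43113.
Then b = (2.14 − 0.205·9.43113) / 0.03 = 6.8873.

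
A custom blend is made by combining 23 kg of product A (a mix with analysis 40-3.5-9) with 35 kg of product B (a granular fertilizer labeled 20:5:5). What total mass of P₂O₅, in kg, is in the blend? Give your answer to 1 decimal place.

2.6 kg P₂O₅

P₂O₅ mass = 3.5%×23 + 5%×35 = 2.555 kg.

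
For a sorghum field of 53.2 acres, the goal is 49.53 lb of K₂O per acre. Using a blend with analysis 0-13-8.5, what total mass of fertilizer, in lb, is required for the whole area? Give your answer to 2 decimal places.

Product per acre = 49.53 / 8.5% = 582.706 lb.
Total product = 582.706 × 53.2 = 30999.953 lb.

30999.95 lb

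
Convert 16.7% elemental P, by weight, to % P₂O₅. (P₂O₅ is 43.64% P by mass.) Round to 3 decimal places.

%P₂O₅ = 16.7 / 0.4364 = 38.2676%.

38.268% P₂O₅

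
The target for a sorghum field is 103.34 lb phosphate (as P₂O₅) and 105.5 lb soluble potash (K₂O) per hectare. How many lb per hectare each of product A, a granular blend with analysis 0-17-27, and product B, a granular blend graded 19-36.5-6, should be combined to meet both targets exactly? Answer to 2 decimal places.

Let a = lb of product A, b = lb of product B (per hectare).
P₂O₅: 0.17·a + 0.365·b = 103.34
K₂O: 0.27·a + 0.06·b = 105.5
Solving simultaneously: a = 365.672, b = 112.8104.

365.67 lb product A, 112.81 lb product B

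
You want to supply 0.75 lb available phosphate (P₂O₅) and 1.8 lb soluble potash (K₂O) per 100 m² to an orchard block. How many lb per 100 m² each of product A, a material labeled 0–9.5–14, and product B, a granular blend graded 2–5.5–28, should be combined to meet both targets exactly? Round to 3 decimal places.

With a, b = lb per 100 m² of product A and product B:
P₂O₅: 0.095·a + 0.055·b = 0.75
K₂O: 0.14·a + 0.28·b = 1.8
From row1: a = (0.75 − 0.055·b) / 0.095.
Into row2: 0.14·(0.75 − 0.055·b)/0.095 + 0.28·b = 1.8 → b = 3.49206, a = 5.87302.

5.873 lb product A, 3.492 lb product B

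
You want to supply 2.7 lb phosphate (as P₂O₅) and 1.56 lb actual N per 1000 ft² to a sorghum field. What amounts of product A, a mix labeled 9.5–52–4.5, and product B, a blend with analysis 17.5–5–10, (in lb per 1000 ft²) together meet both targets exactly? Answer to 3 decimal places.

Per-1000 ft² balance (a = product A, b = product B):
P₂O₅: 0.52·a + 0.05·b = 2.7
N: 0.095·a + 0.175·b = 1.56
Solving simultaneously: a = 4.57391, b = 6.4313.

4.574 lb product A, 6.431 lb product B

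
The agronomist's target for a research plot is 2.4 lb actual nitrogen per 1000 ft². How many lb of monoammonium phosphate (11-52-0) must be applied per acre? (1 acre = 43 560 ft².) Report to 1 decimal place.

950.4 lb of product per acre

Product per 1000 ft² = 2.4 / 11% = 21.8182 lb.
Convert to per acre: 21.8182 × 43.56 = 950.4 lb.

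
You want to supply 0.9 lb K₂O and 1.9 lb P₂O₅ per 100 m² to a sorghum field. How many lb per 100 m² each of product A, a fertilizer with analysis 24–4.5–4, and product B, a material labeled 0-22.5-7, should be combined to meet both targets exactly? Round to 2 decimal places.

11.88 lb product A, 6.07 lb product B

Let a = lb of product A, b = lb of product B (per 100 m²).
K₂O: 0.04·a + 0.07·b = 0.9
P₂O₅: 0.045·a + 0.225·b = 1.9
Eliminate a: (row1) − 0.04/0.045·(row2) → -0.13·b = -0.788889, so b = 6.06838.
Back-substitute: a = (0.9 − 0.07·6.06838) / 0.04 = 11.8803.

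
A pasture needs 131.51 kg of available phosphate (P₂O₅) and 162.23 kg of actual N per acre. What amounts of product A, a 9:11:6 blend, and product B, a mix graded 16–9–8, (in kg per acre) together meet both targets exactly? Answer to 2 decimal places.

677.99 kg product A, 632.57 kg product B

Per-acre balance (a = product A, b = product B):
P₂O₅: 0.11·a + 0.09·b = 131.51
N: 0.09·a + 0.16·b = 162.23
Solving simultaneously: a = 677.989, b = 632.568.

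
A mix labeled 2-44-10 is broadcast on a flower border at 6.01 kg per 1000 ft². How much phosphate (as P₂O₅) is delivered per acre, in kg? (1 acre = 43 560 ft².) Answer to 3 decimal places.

115.190 kg P₂O₅ per acre

P₂O₅ per 1000 ft² = 6.01 × 44% = 2.6444 kg.
Convert to per acre: 2.6444 × 43.56 = 115.1901 kg.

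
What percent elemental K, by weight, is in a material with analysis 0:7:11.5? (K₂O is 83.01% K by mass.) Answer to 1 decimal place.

%K = 11.5 × 0.8301 = 9.54615%.

9.5% K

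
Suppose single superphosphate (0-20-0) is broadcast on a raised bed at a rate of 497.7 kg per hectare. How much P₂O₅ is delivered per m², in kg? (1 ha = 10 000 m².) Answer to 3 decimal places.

0.010 kg P₂O₅ per sq m

P₂O₅ per hectare = 497.7 × 20% = 99.54 kg.
Convert to per m²: 99.54 × 0.0001 = 0.009954 kg.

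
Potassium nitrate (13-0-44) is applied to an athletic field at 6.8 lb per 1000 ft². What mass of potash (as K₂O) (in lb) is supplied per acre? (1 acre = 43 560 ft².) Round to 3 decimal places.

K₂O per 1000 ft² = 6.8 × 44% = 2.992 lb.
Convert to per acre: 2.992 × 43.56 = 130.3315 lb.

130.332 lb K₂O per acre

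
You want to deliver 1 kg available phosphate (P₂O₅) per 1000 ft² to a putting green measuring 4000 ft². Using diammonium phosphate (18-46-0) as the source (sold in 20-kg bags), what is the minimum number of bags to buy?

1 bags

Product per 1000 ft² = 1 / 46% = 2.17391 kg.
Total product = 2.17391 × 4000 / 1000 = 8.69565 kg.
Bags = ⌈8.69565 / 20⌉ = 1.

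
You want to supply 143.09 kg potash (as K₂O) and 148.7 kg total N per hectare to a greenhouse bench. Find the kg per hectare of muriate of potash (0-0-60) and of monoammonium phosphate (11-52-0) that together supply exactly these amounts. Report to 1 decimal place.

Let a = kg of muriate of potash, b = kg of monoammonium phosphate (per hectare).
K₂O: 0.6·a + 0·b = 143.09
N: 0·a + 0.11·b = 148.7
Solving simultaneously: a = 238.483, b = 1351.82.

238.5 kg muriate of potash, 1351.8 kg monoammonium phosphate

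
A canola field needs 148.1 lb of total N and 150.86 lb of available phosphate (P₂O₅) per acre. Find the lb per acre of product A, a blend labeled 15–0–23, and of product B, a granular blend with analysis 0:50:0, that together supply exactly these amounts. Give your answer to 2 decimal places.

987.33 lb product A, 301.72 lb product B

With a, b = lb per acre of product A and product B:
N: 0.15·a + 0·b = 148.1
P₂O₅: 0·a + 0.5·b = 150.86
Solving simultaneously: a = 987.333, b = 301.72.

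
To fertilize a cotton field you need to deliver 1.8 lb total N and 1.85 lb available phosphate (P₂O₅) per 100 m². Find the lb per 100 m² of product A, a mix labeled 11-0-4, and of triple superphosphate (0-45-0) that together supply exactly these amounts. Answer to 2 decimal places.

16.36 lb product A, 4.11 lb triple superphosphate

With a, b = lb per 100 m² of product A and triple superphosphate:
N: 0.11·a + 0·b = 1.8
P₂O₅: 0·a + 0.45·b = 1.85
Solving simultaneously: a = 16.3636, b = 4.11111.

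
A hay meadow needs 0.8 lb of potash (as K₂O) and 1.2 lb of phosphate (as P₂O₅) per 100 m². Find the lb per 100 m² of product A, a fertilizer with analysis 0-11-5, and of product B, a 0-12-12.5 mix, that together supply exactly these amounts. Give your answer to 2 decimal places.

6.97 lb product A, 3.61 lb product B

Let a = lb of product A, b = lb of product B (per 100 m²).
K₂O: 0.05·a + 0.125·b = 0.8
P₂O₅: 0.11·a + 0.12·b = 1.2
Eliminate b: (row1) − 0.125/0.12·(row2) → -0.0645833·a = -0.45, so a = 6.96774.
Then b = (1.2 − 0.11·6.96774) / 0.12 = 3.6129.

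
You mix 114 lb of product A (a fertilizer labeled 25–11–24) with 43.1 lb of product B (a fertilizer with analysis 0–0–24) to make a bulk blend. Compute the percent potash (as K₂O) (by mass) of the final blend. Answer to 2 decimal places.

24.00% K₂O

Total mass = 114 + 43.1 = 157.1 lb.
K₂O mass = 24%×114 + 24%×43.1 = 37.704 lb.
% K₂O = 37.704 / 157.1 = 24%.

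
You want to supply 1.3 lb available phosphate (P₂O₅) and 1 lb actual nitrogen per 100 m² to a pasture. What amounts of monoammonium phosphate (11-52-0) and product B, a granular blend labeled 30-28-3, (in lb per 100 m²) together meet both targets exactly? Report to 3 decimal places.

Let a = lb of monoammonium phosphate, b = lb of product B (per 100 m²).
P₂O₅: 0.52·a + 0.28·b = 1.3
N: 0.11·a + 0.3·b = 1
Solving simultaneously: a = 0.878594, b = 3.01118.

0.879 lb monoammonium phosphate, 3.011 lb product B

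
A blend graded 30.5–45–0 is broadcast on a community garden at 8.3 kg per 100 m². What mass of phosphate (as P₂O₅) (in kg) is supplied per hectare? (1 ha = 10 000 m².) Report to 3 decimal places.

373.500 kg P₂O₅ per hectare

P₂O₅ per 100 m² = 8.3 × 45% = 3.735 kg.
Convert to per hectare: 3.735 × 100 = 373.5 kg.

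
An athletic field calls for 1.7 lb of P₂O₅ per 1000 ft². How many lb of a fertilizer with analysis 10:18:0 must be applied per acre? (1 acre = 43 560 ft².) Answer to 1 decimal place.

Product per 1000 ft² = 1.7 / 18% = 9.44444 lb.
Convert to per acre: 9.44444 × 43.56 = 411.4 lb.

411.4 lb of product per acre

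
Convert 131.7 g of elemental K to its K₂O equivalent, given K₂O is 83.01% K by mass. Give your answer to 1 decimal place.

K₂O = 131.7 / 0.8301 = 158.656 g.

158.7 g K₂O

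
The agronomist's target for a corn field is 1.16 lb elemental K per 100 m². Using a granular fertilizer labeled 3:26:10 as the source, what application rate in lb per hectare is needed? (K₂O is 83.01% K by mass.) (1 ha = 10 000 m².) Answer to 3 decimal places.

1397.422 lb of product per hectare

As K₂O: 1.16 / 0.8301 = 1.39742 lb per 100 m².
Product per 100 m² = 1.39742 / 10% = 13.9742 lb.
Convert to per hectare: 13.9742 × 100 = 1397.421997 lb.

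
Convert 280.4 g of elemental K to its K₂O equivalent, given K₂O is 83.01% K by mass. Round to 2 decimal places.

337.79 g K₂O

K₂O = 280.4 / 0.8301 = 337.791 g.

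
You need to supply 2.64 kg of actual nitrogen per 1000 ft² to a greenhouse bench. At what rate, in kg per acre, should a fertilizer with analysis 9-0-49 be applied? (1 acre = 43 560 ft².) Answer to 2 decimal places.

Product per 1000 ft² = 2.64 / 9% = 29.3333 kg.
Convert to per acre: 29.3333 × 43.56 = 1277.76 kg.

1277.76 kg of product per acre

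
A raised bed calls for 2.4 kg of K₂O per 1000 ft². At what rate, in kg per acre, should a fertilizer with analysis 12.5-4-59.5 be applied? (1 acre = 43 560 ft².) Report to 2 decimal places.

175.70 kg of product per acre

Product per 1000 ft² = 2.4 / 59.5% = 4.03361 kg.
Convert to per acre: 4.03361 × 43.56 = 175.704 kg.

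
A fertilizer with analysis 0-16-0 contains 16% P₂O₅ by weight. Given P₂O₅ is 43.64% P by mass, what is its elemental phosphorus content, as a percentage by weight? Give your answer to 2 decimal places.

6.98% P

%P = 16 × 0.4364 = 6.9824%.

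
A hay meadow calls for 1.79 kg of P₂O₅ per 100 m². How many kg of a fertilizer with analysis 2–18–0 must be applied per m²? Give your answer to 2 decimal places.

0.10 kg of product per sq m

Product per 100 m² = 1.79 / 18% = 9.94444 kg.
Convert to per m²: 9.94444 × 0.01 = 0.0994444 kg.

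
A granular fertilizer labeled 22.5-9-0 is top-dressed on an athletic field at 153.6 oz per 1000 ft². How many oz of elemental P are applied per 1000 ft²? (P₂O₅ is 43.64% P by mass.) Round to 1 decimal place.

P₂O₅ per 1000 ft² = 153.6 × 9% = 13.824 oz.
Elemental P = 13.824 × 0.4364 = 6.03279 oz per 1000 ft².

6.0 oz P per thousand sq ft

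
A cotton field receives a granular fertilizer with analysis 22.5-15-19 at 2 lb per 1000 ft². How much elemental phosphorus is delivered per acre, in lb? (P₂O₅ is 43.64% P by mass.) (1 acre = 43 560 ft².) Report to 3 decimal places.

5.703 lb P per acre

P₂O₅ per 1000 ft² = 2 × 15% = 0.3 lb.
Elemental P = 0.3 × 0.4364 = 0.13092 lb per 1000 ft².
Convert to per acre: 0.13092 × 43.56 = 5.70288 lb.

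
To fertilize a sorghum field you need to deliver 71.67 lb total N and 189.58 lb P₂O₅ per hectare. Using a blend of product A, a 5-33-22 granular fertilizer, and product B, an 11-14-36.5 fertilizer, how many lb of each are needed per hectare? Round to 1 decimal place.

369.3 lb product A, 483.7 lb product B

Let a = lb of product A, b = lb of product B (per hectare).
N: 0.05·a + 0.11·b = 71.67
P₂O₅: 0.33·a + 0.14·b = 189.58
Eliminate b: (row1) − 0.11/0.14·(row2) → -0.209286·a = -77.2857, so a = 369.283.
Then b = (189.58 − 0.33·369.283) / 0.14 = 483.689.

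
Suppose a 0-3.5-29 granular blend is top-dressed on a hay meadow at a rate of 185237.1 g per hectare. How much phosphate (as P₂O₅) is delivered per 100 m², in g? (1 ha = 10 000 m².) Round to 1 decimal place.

P₂O₅ per hectare = 185237.1 × 3.5% = 6483.3 g.
Convert to per 100 m²: 6483.3 × 0.01 = 64.833 g.

64.8 g P₂O₅ per hundred sq m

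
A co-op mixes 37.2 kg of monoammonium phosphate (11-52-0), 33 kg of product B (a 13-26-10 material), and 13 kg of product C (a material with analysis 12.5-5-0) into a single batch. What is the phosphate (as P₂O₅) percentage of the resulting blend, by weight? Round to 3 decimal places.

34.344% P₂O₅

Total mass = 37.2 + 33 + 13 = 83.2 kg.
P₂O₅ mass = 52%×37.2 + 26%×33 + 5%×13 = 28.574 kg.
% P₂O₅ = 28.574 / 83.2 = 34.3438%.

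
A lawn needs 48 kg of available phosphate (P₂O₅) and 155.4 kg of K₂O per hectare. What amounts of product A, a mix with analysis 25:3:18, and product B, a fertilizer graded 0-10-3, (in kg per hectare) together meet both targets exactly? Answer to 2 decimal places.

With a, b = kg per hectare of product A and product B:
P₂O₅: 0.03·a + 0.1·b = 48
K₂O: 0.18·a + 0.03·b = 155.4
Eliminate a: (row1) − 0.03/0.18·(row2) → 0.095·b = 22.1, so b = 232.632.
Back-substitute: a = (48 − 0.1·232.632) / 0.03 = 824.561.

824.56 kg product A, 232.63 kg product B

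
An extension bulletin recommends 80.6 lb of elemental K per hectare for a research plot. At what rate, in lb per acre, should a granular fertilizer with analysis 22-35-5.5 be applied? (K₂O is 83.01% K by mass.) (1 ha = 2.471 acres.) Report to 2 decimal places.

714.45 lb of product per acre

As K₂O: 80.6 / 0.8301 = 97.0967 lb per hectare.
Product per hectare = 97.0967 / 5.5% = 1765.4 lb.
Convert to per acre: 1765.4 × 0.404694 = 714.446 lb.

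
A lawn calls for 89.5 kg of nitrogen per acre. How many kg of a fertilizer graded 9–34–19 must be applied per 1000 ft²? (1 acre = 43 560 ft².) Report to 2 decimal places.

Product per acre = 89.5 / 9% = 994.444 kg.
Convert to per 1000 ft²: 994.444 × 0.0229568 = 22.8293 kg.

22.83 kg of product per thousand sq ft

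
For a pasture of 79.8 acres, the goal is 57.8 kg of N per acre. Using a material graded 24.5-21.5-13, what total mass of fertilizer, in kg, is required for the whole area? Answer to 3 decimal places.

Product per acre = 57.8 / 24.5% = 235.918 kg.
Total product = 235.918 × 79.8 = 18826.2857 kg.

18826.286 kg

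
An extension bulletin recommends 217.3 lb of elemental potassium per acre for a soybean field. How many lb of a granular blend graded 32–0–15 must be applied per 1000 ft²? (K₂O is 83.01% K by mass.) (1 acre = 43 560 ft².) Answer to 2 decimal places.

40.06 lb of product per thousand sq ft

As K₂O: 217.3 / 0.8301 = 261.776 lb per acre.
Product per acre = 261.776 / 15% = 1745.17 lb.
Convert to per 1000 ft²: 1745.17 × 0.0229568 = 40.0636 lb.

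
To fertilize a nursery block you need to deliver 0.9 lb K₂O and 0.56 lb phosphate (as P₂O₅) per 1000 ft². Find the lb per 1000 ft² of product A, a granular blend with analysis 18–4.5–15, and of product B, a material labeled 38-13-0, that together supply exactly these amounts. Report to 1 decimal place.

Per-1000 ft² balance (a = product A, b = product B):
K₂O: 0.15·a + 0·b = 0.9
P₂O₅: 0.045·a + 0.13·b = 0.56
Solving simultaneously: a = 6, b = 2.23077.

6.0 lb product A, 2.2 lb product B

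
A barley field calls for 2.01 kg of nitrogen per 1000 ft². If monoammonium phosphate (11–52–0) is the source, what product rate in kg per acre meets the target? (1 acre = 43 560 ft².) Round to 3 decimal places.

795.960 kg of product per acre

Product per 1000 ft² = 2.01 / 11% = 18.2727 kg.
Convert to per acre: 18.2727 × 43.56 = 795.96 kg.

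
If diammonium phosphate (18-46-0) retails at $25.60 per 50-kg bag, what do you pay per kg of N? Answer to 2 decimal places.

$2.84 per kg N

N in bag = 50 × 18% = 9 kg.
Cost per kg N = $25.60 / 9 = $2.8444.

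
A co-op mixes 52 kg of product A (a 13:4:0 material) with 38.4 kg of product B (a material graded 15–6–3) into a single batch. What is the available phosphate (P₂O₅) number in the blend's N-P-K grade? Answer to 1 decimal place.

Total mass = 52 + 38.4 = 90.4 kg.
P₂O₅ mass = 4%×52 + 6%×38.4 = 4.384 kg.
% P₂O₅ = 4.384 / 90.4 = 4.84956%.

4.8% P₂O₅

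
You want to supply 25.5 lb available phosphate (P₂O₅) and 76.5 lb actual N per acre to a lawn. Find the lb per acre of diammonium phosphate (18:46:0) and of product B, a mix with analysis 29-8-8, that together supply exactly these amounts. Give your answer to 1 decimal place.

10.7 lb diammonium phosphate, 257.1 lb product B

Per-acre balance (a = diammonium phosphate, b = product B):
P₂O₅: 0.46·a + 0.08·b = 25.5
N: 0.18·a + 0.29·b = 76.5
Solving simultaneously: a = 10.7143, b = 257.143.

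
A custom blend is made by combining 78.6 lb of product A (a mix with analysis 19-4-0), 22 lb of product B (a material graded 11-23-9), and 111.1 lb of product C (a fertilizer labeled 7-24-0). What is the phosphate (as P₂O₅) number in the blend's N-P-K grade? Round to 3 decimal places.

16.470% P₂O₅

Total mass = 78.6 + 22 + 111.1 = 211.7 lb.
P₂O₅ mass = 4%×78.6 + 23%×22 + 24%×111.1 = 34.868 lb.
% P₂O₅ = 34.868 / 211.7 = 16.47048%.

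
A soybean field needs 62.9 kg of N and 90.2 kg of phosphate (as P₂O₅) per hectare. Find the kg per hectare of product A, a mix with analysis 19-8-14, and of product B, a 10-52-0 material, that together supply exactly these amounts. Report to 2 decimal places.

With a, b = kg per hectare of product A and product B:
N: 0.19·a + 0.1·b = 62.9
P₂O₅: 0.08·a + 0.52·b = 90.2
Eliminate a: (row1) − 0.19/0.08·(row2) → -1.135·b = -151.325, so b = 133.326.
Back-substitute: a = (62.9 − 0.1·133.326) / 0.19 = 260.881.

260.88 kg product A, 133.33 kg product B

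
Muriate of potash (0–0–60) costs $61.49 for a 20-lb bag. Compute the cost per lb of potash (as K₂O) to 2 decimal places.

K₂O in bag = 20 × 60% = 12 lb.
Cost per lb K₂O = $61.49 / 12 = $5.1242.

$5.12 per lb K₂O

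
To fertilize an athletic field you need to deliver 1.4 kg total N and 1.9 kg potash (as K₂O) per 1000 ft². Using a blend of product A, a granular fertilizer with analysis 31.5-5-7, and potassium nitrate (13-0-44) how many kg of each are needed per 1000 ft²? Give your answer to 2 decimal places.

Let a = kg of product A, b = kg of potassium nitrate (per 1000 ft²).
N: 0.315·a + 0.13·b = 1.4
K₂O: 0.07·a + 0.44·b = 1.9
From row1: a = (1.4 − 0.13·b) / 0.315.
Into row2: 0.07·(1.4 − 0.13·b)/0.315 + 0.44·b = 1.9 → b = 3.86486, a = 2.84942.

2.85 kg product A, 3.86 kg potassium nitrate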